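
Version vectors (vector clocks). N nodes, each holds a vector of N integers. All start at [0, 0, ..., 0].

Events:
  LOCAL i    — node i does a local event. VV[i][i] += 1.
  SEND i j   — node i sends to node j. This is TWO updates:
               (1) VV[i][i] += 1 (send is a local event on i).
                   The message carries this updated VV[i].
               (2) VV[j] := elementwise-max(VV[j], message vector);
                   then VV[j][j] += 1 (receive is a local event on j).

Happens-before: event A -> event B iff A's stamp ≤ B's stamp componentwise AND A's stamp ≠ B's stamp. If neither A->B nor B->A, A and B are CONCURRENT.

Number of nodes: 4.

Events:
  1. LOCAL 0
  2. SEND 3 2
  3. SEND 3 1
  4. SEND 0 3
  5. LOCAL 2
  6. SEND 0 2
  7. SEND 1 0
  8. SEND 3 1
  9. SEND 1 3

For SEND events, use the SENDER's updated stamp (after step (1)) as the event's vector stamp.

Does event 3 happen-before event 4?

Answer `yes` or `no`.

Answer: no

Derivation:
Initial: VV[0]=[0, 0, 0, 0]
Initial: VV[1]=[0, 0, 0, 0]
Initial: VV[2]=[0, 0, 0, 0]
Initial: VV[3]=[0, 0, 0, 0]
Event 1: LOCAL 0: VV[0][0]++ -> VV[0]=[1, 0, 0, 0]
Event 2: SEND 3->2: VV[3][3]++ -> VV[3]=[0, 0, 0, 1], msg_vec=[0, 0, 0, 1]; VV[2]=max(VV[2],msg_vec) then VV[2][2]++ -> VV[2]=[0, 0, 1, 1]
Event 3: SEND 3->1: VV[3][3]++ -> VV[3]=[0, 0, 0, 2], msg_vec=[0, 0, 0, 2]; VV[1]=max(VV[1],msg_vec) then VV[1][1]++ -> VV[1]=[0, 1, 0, 2]
Event 4: SEND 0->3: VV[0][0]++ -> VV[0]=[2, 0, 0, 0], msg_vec=[2, 0, 0, 0]; VV[3]=max(VV[3],msg_vec) then VV[3][3]++ -> VV[3]=[2, 0, 0, 3]
Event 5: LOCAL 2: VV[2][2]++ -> VV[2]=[0, 0, 2, 1]
Event 6: SEND 0->2: VV[0][0]++ -> VV[0]=[3, 0, 0, 0], msg_vec=[3, 0, 0, 0]; VV[2]=max(VV[2],msg_vec) then VV[2][2]++ -> VV[2]=[3, 0, 3, 1]
Event 7: SEND 1->0: VV[1][1]++ -> VV[1]=[0, 2, 0, 2], msg_vec=[0, 2, 0, 2]; VV[0]=max(VV[0],msg_vec) then VV[0][0]++ -> VV[0]=[4, 2, 0, 2]
Event 8: SEND 3->1: VV[3][3]++ -> VV[3]=[2, 0, 0, 4], msg_vec=[2, 0, 0, 4]; VV[1]=max(VV[1],msg_vec) then VV[1][1]++ -> VV[1]=[2, 3, 0, 4]
Event 9: SEND 1->3: VV[1][1]++ -> VV[1]=[2, 4, 0, 4], msg_vec=[2, 4, 0, 4]; VV[3]=max(VV[3],msg_vec) then VV[3][3]++ -> VV[3]=[2, 4, 0, 5]
Event 3 stamp: [0, 0, 0, 2]
Event 4 stamp: [2, 0, 0, 0]
[0, 0, 0, 2] <= [2, 0, 0, 0]? False. Equal? False. Happens-before: False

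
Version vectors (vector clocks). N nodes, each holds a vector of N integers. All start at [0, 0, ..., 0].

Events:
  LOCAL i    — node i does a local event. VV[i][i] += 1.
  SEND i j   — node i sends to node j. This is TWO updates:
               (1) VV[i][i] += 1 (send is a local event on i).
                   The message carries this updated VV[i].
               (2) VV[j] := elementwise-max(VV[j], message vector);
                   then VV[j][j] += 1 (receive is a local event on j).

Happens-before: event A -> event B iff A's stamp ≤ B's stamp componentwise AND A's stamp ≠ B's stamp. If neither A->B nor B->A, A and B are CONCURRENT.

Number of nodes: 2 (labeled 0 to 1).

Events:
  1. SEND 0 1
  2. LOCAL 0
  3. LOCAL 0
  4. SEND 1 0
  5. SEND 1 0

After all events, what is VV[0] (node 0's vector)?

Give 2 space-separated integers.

Answer: 5 3

Derivation:
Initial: VV[0]=[0, 0]
Initial: VV[1]=[0, 0]
Event 1: SEND 0->1: VV[0][0]++ -> VV[0]=[1, 0], msg_vec=[1, 0]; VV[1]=max(VV[1],msg_vec) then VV[1][1]++ -> VV[1]=[1, 1]
Event 2: LOCAL 0: VV[0][0]++ -> VV[0]=[2, 0]
Event 3: LOCAL 0: VV[0][0]++ -> VV[0]=[3, 0]
Event 4: SEND 1->0: VV[1][1]++ -> VV[1]=[1, 2], msg_vec=[1, 2]; VV[0]=max(VV[0],msg_vec) then VV[0][0]++ -> VV[0]=[4, 2]
Event 5: SEND 1->0: VV[1][1]++ -> VV[1]=[1, 3], msg_vec=[1, 3]; VV[0]=max(VV[0],msg_vec) then VV[0][0]++ -> VV[0]=[5, 3]
Final vectors: VV[0]=[5, 3]; VV[1]=[1, 3]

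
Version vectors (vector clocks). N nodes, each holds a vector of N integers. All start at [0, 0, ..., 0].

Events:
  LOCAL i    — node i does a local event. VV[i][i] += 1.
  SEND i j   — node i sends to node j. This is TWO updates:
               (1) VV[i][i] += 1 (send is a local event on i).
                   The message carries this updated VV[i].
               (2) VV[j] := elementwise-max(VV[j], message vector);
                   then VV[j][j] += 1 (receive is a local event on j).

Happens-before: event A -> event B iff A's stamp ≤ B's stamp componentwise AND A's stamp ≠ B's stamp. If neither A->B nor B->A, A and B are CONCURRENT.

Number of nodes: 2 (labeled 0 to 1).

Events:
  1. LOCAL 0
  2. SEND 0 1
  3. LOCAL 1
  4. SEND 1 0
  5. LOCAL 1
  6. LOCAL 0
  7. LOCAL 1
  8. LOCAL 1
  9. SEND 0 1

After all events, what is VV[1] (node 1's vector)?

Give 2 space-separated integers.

Initial: VV[0]=[0, 0]
Initial: VV[1]=[0, 0]
Event 1: LOCAL 0: VV[0][0]++ -> VV[0]=[1, 0]
Event 2: SEND 0->1: VV[0][0]++ -> VV[0]=[2, 0], msg_vec=[2, 0]; VV[1]=max(VV[1],msg_vec) then VV[1][1]++ -> VV[1]=[2, 1]
Event 3: LOCAL 1: VV[1][1]++ -> VV[1]=[2, 2]
Event 4: SEND 1->0: VV[1][1]++ -> VV[1]=[2, 3], msg_vec=[2, 3]; VV[0]=max(VV[0],msg_vec) then VV[0][0]++ -> VV[0]=[3, 3]
Event 5: LOCAL 1: VV[1][1]++ -> VV[1]=[2, 4]
Event 6: LOCAL 0: VV[0][0]++ -> VV[0]=[4, 3]
Event 7: LOCAL 1: VV[1][1]++ -> VV[1]=[2, 5]
Event 8: LOCAL 1: VV[1][1]++ -> VV[1]=[2, 6]
Event 9: SEND 0->1: VV[0][0]++ -> VV[0]=[5, 3], msg_vec=[5, 3]; VV[1]=max(VV[1],msg_vec) then VV[1][1]++ -> VV[1]=[5, 7]
Final vectors: VV[0]=[5, 3]; VV[1]=[5, 7]

Answer: 5 7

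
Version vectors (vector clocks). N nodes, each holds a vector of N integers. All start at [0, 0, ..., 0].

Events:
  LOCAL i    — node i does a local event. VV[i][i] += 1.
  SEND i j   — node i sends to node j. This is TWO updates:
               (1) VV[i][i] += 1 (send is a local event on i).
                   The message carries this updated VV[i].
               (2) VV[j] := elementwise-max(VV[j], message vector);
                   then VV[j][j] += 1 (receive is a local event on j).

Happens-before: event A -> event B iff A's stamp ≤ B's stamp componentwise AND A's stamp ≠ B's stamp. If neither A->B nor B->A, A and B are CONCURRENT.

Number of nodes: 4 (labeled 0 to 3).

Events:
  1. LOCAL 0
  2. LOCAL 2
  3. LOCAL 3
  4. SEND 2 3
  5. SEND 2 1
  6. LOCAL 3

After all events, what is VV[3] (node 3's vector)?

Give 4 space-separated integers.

Answer: 0 0 2 3

Derivation:
Initial: VV[0]=[0, 0, 0, 0]
Initial: VV[1]=[0, 0, 0, 0]
Initial: VV[2]=[0, 0, 0, 0]
Initial: VV[3]=[0, 0, 0, 0]
Event 1: LOCAL 0: VV[0][0]++ -> VV[0]=[1, 0, 0, 0]
Event 2: LOCAL 2: VV[2][2]++ -> VV[2]=[0, 0, 1, 0]
Event 3: LOCAL 3: VV[3][3]++ -> VV[3]=[0, 0, 0, 1]
Event 4: SEND 2->3: VV[2][2]++ -> VV[2]=[0, 0, 2, 0], msg_vec=[0, 0, 2, 0]; VV[3]=max(VV[3],msg_vec) then VV[3][3]++ -> VV[3]=[0, 0, 2, 2]
Event 5: SEND 2->1: VV[2][2]++ -> VV[2]=[0, 0, 3, 0], msg_vec=[0, 0, 3, 0]; VV[1]=max(VV[1],msg_vec) then VV[1][1]++ -> VV[1]=[0, 1, 3, 0]
Event 6: LOCAL 3: VV[3][3]++ -> VV[3]=[0, 0, 2, 3]
Final vectors: VV[0]=[1, 0, 0, 0]; VV[1]=[0, 1, 3, 0]; VV[2]=[0, 0, 3, 0]; VV[3]=[0, 0, 2, 3]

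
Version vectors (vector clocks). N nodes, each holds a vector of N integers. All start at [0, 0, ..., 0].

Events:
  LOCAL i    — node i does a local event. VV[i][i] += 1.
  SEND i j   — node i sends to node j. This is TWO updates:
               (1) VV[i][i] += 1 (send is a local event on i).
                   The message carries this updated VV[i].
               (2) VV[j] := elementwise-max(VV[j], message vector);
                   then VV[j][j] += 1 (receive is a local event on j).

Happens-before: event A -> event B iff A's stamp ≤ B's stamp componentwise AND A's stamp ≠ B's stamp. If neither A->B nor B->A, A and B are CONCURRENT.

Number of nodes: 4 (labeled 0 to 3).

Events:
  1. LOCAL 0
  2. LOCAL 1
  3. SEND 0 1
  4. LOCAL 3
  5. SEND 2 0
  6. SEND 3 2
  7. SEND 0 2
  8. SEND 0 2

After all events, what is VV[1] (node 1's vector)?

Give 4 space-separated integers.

Initial: VV[0]=[0, 0, 0, 0]
Initial: VV[1]=[0, 0, 0, 0]
Initial: VV[2]=[0, 0, 0, 0]
Initial: VV[3]=[0, 0, 0, 0]
Event 1: LOCAL 0: VV[0][0]++ -> VV[0]=[1, 0, 0, 0]
Event 2: LOCAL 1: VV[1][1]++ -> VV[1]=[0, 1, 0, 0]
Event 3: SEND 0->1: VV[0][0]++ -> VV[0]=[2, 0, 0, 0], msg_vec=[2, 0, 0, 0]; VV[1]=max(VV[1],msg_vec) then VV[1][1]++ -> VV[1]=[2, 2, 0, 0]
Event 4: LOCAL 3: VV[3][3]++ -> VV[3]=[0, 0, 0, 1]
Event 5: SEND 2->0: VV[2][2]++ -> VV[2]=[0, 0, 1, 0], msg_vec=[0, 0, 1, 0]; VV[0]=max(VV[0],msg_vec) then VV[0][0]++ -> VV[0]=[3, 0, 1, 0]
Event 6: SEND 3->2: VV[3][3]++ -> VV[3]=[0, 0, 0, 2], msg_vec=[0, 0, 0, 2]; VV[2]=max(VV[2],msg_vec) then VV[2][2]++ -> VV[2]=[0, 0, 2, 2]
Event 7: SEND 0->2: VV[0][0]++ -> VV[0]=[4, 0, 1, 0], msg_vec=[4, 0, 1, 0]; VV[2]=max(VV[2],msg_vec) then VV[2][2]++ -> VV[2]=[4, 0, 3, 2]
Event 8: SEND 0->2: VV[0][0]++ -> VV[0]=[5, 0, 1, 0], msg_vec=[5, 0, 1, 0]; VV[2]=max(VV[2],msg_vec) then VV[2][2]++ -> VV[2]=[5, 0, 4, 2]
Final vectors: VV[0]=[5, 0, 1, 0]; VV[1]=[2, 2, 0, 0]; VV[2]=[5, 0, 4, 2]; VV[3]=[0, 0, 0, 2]

Answer: 2 2 0 0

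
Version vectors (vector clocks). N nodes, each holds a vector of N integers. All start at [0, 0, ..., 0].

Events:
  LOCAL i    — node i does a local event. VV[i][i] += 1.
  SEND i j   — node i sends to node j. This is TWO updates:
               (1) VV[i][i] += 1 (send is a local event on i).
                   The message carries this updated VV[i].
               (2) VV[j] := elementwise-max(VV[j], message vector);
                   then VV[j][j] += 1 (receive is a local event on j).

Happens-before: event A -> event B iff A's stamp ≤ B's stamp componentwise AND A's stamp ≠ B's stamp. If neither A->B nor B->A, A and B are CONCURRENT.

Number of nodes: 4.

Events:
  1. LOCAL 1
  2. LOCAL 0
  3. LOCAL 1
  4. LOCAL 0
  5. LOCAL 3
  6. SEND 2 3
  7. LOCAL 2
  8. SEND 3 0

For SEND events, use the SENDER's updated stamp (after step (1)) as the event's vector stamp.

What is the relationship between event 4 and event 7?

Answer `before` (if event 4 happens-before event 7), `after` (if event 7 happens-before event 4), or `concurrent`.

Initial: VV[0]=[0, 0, 0, 0]
Initial: VV[1]=[0, 0, 0, 0]
Initial: VV[2]=[0, 0, 0, 0]
Initial: VV[3]=[0, 0, 0, 0]
Event 1: LOCAL 1: VV[1][1]++ -> VV[1]=[0, 1, 0, 0]
Event 2: LOCAL 0: VV[0][0]++ -> VV[0]=[1, 0, 0, 0]
Event 3: LOCAL 1: VV[1][1]++ -> VV[1]=[0, 2, 0, 0]
Event 4: LOCAL 0: VV[0][0]++ -> VV[0]=[2, 0, 0, 0]
Event 5: LOCAL 3: VV[3][3]++ -> VV[3]=[0, 0, 0, 1]
Event 6: SEND 2->3: VV[2][2]++ -> VV[2]=[0, 0, 1, 0], msg_vec=[0, 0, 1, 0]; VV[3]=max(VV[3],msg_vec) then VV[3][3]++ -> VV[3]=[0, 0, 1, 2]
Event 7: LOCAL 2: VV[2][2]++ -> VV[2]=[0, 0, 2, 0]
Event 8: SEND 3->0: VV[3][3]++ -> VV[3]=[0, 0, 1, 3], msg_vec=[0, 0, 1, 3]; VV[0]=max(VV[0],msg_vec) then VV[0][0]++ -> VV[0]=[3, 0, 1, 3]
Event 4 stamp: [2, 0, 0, 0]
Event 7 stamp: [0, 0, 2, 0]
[2, 0, 0, 0] <= [0, 0, 2, 0]? False
[0, 0, 2, 0] <= [2, 0, 0, 0]? False
Relation: concurrent

Answer: concurrent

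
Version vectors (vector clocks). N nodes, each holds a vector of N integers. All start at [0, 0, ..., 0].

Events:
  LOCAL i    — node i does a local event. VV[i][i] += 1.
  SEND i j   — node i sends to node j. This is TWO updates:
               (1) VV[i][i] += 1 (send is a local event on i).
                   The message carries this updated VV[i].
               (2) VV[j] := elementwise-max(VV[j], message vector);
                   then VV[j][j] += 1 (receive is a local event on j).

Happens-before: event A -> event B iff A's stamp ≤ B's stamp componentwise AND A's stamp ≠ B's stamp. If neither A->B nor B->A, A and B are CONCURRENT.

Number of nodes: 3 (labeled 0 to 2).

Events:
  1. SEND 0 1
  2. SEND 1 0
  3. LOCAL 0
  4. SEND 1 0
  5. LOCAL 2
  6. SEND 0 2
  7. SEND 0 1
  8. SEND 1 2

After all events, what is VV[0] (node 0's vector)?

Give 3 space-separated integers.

Answer: 6 3 0

Derivation:
Initial: VV[0]=[0, 0, 0]
Initial: VV[1]=[0, 0, 0]
Initial: VV[2]=[0, 0, 0]
Event 1: SEND 0->1: VV[0][0]++ -> VV[0]=[1, 0, 0], msg_vec=[1, 0, 0]; VV[1]=max(VV[1],msg_vec) then VV[1][1]++ -> VV[1]=[1, 1, 0]
Event 2: SEND 1->0: VV[1][1]++ -> VV[1]=[1, 2, 0], msg_vec=[1, 2, 0]; VV[0]=max(VV[0],msg_vec) then VV[0][0]++ -> VV[0]=[2, 2, 0]
Event 3: LOCAL 0: VV[0][0]++ -> VV[0]=[3, 2, 0]
Event 4: SEND 1->0: VV[1][1]++ -> VV[1]=[1, 3, 0], msg_vec=[1, 3, 0]; VV[0]=max(VV[0],msg_vec) then VV[0][0]++ -> VV[0]=[4, 3, 0]
Event 5: LOCAL 2: VV[2][2]++ -> VV[2]=[0, 0, 1]
Event 6: SEND 0->2: VV[0][0]++ -> VV[0]=[5, 3, 0], msg_vec=[5, 3, 0]; VV[2]=max(VV[2],msg_vec) then VV[2][2]++ -> VV[2]=[5, 3, 2]
Event 7: SEND 0->1: VV[0][0]++ -> VV[0]=[6, 3, 0], msg_vec=[6, 3, 0]; VV[1]=max(VV[1],msg_vec) then VV[1][1]++ -> VV[1]=[6, 4, 0]
Event 8: SEND 1->2: VV[1][1]++ -> VV[1]=[6, 5, 0], msg_vec=[6, 5, 0]; VV[2]=max(VV[2],msg_vec) then VV[2][2]++ -> VV[2]=[6, 5, 3]
Final vectors: VV[0]=[6, 3, 0]; VV[1]=[6, 5, 0]; VV[2]=[6, 5, 3]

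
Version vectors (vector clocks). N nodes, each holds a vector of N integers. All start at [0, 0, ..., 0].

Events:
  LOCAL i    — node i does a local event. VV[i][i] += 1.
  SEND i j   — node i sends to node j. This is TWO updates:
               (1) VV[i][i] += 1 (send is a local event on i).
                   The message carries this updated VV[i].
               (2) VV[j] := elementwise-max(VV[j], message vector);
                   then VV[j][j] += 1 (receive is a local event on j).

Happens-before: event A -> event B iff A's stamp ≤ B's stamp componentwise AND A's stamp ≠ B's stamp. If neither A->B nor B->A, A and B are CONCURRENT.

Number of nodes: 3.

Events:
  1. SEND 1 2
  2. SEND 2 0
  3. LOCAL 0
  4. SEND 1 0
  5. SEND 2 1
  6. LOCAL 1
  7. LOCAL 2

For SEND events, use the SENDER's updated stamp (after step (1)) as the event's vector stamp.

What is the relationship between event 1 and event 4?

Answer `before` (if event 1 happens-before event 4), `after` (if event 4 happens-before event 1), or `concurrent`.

Answer: before

Derivation:
Initial: VV[0]=[0, 0, 0]
Initial: VV[1]=[0, 0, 0]
Initial: VV[2]=[0, 0, 0]
Event 1: SEND 1->2: VV[1][1]++ -> VV[1]=[0, 1, 0], msg_vec=[0, 1, 0]; VV[2]=max(VV[2],msg_vec) then VV[2][2]++ -> VV[2]=[0, 1, 1]
Event 2: SEND 2->0: VV[2][2]++ -> VV[2]=[0, 1, 2], msg_vec=[0, 1, 2]; VV[0]=max(VV[0],msg_vec) then VV[0][0]++ -> VV[0]=[1, 1, 2]
Event 3: LOCAL 0: VV[0][0]++ -> VV[0]=[2, 1, 2]
Event 4: SEND 1->0: VV[1][1]++ -> VV[1]=[0, 2, 0], msg_vec=[0, 2, 0]; VV[0]=max(VV[0],msg_vec) then VV[0][0]++ -> VV[0]=[3, 2, 2]
Event 5: SEND 2->1: VV[2][2]++ -> VV[2]=[0, 1, 3], msg_vec=[0, 1, 3]; VV[1]=max(VV[1],msg_vec) then VV[1][1]++ -> VV[1]=[0, 3, 3]
Event 6: LOCAL 1: VV[1][1]++ -> VV[1]=[0, 4, 3]
Event 7: LOCAL 2: VV[2][2]++ -> VV[2]=[0, 1, 4]
Event 1 stamp: [0, 1, 0]
Event 4 stamp: [0, 2, 0]
[0, 1, 0] <= [0, 2, 0]? True
[0, 2, 0] <= [0, 1, 0]? False
Relation: before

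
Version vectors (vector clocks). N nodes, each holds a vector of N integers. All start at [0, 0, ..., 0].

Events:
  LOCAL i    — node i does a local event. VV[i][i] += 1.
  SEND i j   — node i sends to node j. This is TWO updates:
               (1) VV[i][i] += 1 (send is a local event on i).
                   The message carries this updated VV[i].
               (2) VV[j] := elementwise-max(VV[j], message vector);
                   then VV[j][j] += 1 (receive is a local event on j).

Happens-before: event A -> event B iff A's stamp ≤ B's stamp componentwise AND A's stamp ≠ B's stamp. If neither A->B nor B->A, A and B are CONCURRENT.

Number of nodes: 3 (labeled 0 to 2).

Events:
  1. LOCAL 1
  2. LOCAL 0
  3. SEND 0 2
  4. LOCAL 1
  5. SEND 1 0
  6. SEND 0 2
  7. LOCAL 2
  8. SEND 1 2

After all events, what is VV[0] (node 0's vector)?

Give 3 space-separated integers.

Initial: VV[0]=[0, 0, 0]
Initial: VV[1]=[0, 0, 0]
Initial: VV[2]=[0, 0, 0]
Event 1: LOCAL 1: VV[1][1]++ -> VV[1]=[0, 1, 0]
Event 2: LOCAL 0: VV[0][0]++ -> VV[0]=[1, 0, 0]
Event 3: SEND 0->2: VV[0][0]++ -> VV[0]=[2, 0, 0], msg_vec=[2, 0, 0]; VV[2]=max(VV[2],msg_vec) then VV[2][2]++ -> VV[2]=[2, 0, 1]
Event 4: LOCAL 1: VV[1][1]++ -> VV[1]=[0, 2, 0]
Event 5: SEND 1->0: VV[1][1]++ -> VV[1]=[0, 3, 0], msg_vec=[0, 3, 0]; VV[0]=max(VV[0],msg_vec) then VV[0][0]++ -> VV[0]=[3, 3, 0]
Event 6: SEND 0->2: VV[0][0]++ -> VV[0]=[4, 3, 0], msg_vec=[4, 3, 0]; VV[2]=max(VV[2],msg_vec) then VV[2][2]++ -> VV[2]=[4, 3, 2]
Event 7: LOCAL 2: VV[2][2]++ -> VV[2]=[4, 3, 3]
Event 8: SEND 1->2: VV[1][1]++ -> VV[1]=[0, 4, 0], msg_vec=[0, 4, 0]; VV[2]=max(VV[2],msg_vec) then VV[2][2]++ -> VV[2]=[4, 4, 4]
Final vectors: VV[0]=[4, 3, 0]; VV[1]=[0, 4, 0]; VV[2]=[4, 4, 4]

Answer: 4 3 0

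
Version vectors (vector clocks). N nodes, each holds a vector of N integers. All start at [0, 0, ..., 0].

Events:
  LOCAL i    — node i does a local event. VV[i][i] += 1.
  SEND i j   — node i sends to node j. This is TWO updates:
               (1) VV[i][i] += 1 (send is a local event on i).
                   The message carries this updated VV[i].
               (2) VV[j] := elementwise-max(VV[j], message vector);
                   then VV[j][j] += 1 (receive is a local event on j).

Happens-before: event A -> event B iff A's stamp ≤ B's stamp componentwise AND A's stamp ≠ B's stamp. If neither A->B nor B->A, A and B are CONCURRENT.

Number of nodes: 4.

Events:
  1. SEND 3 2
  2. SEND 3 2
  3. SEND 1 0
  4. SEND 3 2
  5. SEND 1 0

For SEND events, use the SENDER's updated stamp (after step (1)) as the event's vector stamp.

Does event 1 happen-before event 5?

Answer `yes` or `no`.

Answer: no

Derivation:
Initial: VV[0]=[0, 0, 0, 0]
Initial: VV[1]=[0, 0, 0, 0]
Initial: VV[2]=[0, 0, 0, 0]
Initial: VV[3]=[0, 0, 0, 0]
Event 1: SEND 3->2: VV[3][3]++ -> VV[3]=[0, 0, 0, 1], msg_vec=[0, 0, 0, 1]; VV[2]=max(VV[2],msg_vec) then VV[2][2]++ -> VV[2]=[0, 0, 1, 1]
Event 2: SEND 3->2: VV[3][3]++ -> VV[3]=[0, 0, 0, 2], msg_vec=[0, 0, 0, 2]; VV[2]=max(VV[2],msg_vec) then VV[2][2]++ -> VV[2]=[0, 0, 2, 2]
Event 3: SEND 1->0: VV[1][1]++ -> VV[1]=[0, 1, 0, 0], msg_vec=[0, 1, 0, 0]; VV[0]=max(VV[0],msg_vec) then VV[0][0]++ -> VV[0]=[1, 1, 0, 0]
Event 4: SEND 3->2: VV[3][3]++ -> VV[3]=[0, 0, 0, 3], msg_vec=[0, 0, 0, 3]; VV[2]=max(VV[2],msg_vec) then VV[2][2]++ -> VV[2]=[0, 0, 3, 3]
Event 5: SEND 1->0: VV[1][1]++ -> VV[1]=[0, 2, 0, 0], msg_vec=[0, 2, 0, 0]; VV[0]=max(VV[0],msg_vec) then VV[0][0]++ -> VV[0]=[2, 2, 0, 0]
Event 1 stamp: [0, 0, 0, 1]
Event 5 stamp: [0, 2, 0, 0]
[0, 0, 0, 1] <= [0, 2, 0, 0]? False. Equal? False. Happens-before: False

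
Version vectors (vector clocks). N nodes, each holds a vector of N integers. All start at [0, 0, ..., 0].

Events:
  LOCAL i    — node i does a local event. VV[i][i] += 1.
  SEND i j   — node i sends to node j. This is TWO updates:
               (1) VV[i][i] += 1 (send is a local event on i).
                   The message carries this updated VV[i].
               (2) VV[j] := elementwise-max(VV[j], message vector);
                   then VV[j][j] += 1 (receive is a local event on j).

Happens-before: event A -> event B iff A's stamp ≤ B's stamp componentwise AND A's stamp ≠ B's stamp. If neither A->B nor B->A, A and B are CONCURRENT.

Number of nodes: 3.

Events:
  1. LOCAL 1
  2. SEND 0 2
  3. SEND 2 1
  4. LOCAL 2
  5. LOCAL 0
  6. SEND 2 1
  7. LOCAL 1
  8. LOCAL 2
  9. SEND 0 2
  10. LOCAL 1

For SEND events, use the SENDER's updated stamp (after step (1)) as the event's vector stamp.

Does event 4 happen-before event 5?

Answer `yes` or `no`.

Answer: no

Derivation:
Initial: VV[0]=[0, 0, 0]
Initial: VV[1]=[0, 0, 0]
Initial: VV[2]=[0, 0, 0]
Event 1: LOCAL 1: VV[1][1]++ -> VV[1]=[0, 1, 0]
Event 2: SEND 0->2: VV[0][0]++ -> VV[0]=[1, 0, 0], msg_vec=[1, 0, 0]; VV[2]=max(VV[2],msg_vec) then VV[2][2]++ -> VV[2]=[1, 0, 1]
Event 3: SEND 2->1: VV[2][2]++ -> VV[2]=[1, 0, 2], msg_vec=[1, 0, 2]; VV[1]=max(VV[1],msg_vec) then VV[1][1]++ -> VV[1]=[1, 2, 2]
Event 4: LOCAL 2: VV[2][2]++ -> VV[2]=[1, 0, 3]
Event 5: LOCAL 0: VV[0][0]++ -> VV[0]=[2, 0, 0]
Event 6: SEND 2->1: VV[2][2]++ -> VV[2]=[1, 0, 4], msg_vec=[1, 0, 4]; VV[1]=max(VV[1],msg_vec) then VV[1][1]++ -> VV[1]=[1, 3, 4]
Event 7: LOCAL 1: VV[1][1]++ -> VV[1]=[1, 4, 4]
Event 8: LOCAL 2: VV[2][2]++ -> VV[2]=[1, 0, 5]
Event 9: SEND 0->2: VV[0][0]++ -> VV[0]=[3, 0, 0], msg_vec=[3, 0, 0]; VV[2]=max(VV[2],msg_vec) then VV[2][2]++ -> VV[2]=[3, 0, 6]
Event 10: LOCAL 1: VV[1][1]++ -> VV[1]=[1, 5, 4]
Event 4 stamp: [1, 0, 3]
Event 5 stamp: [2, 0, 0]
[1, 0, 3] <= [2, 0, 0]? False. Equal? False. Happens-before: False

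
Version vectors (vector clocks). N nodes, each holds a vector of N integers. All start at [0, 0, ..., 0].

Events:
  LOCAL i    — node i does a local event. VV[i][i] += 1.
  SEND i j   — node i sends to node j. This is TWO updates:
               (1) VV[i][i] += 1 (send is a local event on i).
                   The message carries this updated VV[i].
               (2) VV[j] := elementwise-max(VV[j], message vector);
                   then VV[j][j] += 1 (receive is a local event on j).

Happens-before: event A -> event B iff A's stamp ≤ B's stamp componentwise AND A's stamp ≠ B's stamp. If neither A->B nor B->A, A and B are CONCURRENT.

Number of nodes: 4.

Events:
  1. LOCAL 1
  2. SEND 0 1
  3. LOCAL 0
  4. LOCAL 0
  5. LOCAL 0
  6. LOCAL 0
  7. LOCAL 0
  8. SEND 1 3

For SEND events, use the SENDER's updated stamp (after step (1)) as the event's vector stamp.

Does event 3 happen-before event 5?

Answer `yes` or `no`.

Initial: VV[0]=[0, 0, 0, 0]
Initial: VV[1]=[0, 0, 0, 0]
Initial: VV[2]=[0, 0, 0, 0]
Initial: VV[3]=[0, 0, 0, 0]
Event 1: LOCAL 1: VV[1][1]++ -> VV[1]=[0, 1, 0, 0]
Event 2: SEND 0->1: VV[0][0]++ -> VV[0]=[1, 0, 0, 0], msg_vec=[1, 0, 0, 0]; VV[1]=max(VV[1],msg_vec) then VV[1][1]++ -> VV[1]=[1, 2, 0, 0]
Event 3: LOCAL 0: VV[0][0]++ -> VV[0]=[2, 0, 0, 0]
Event 4: LOCAL 0: VV[0][0]++ -> VV[0]=[3, 0, 0, 0]
Event 5: LOCAL 0: VV[0][0]++ -> VV[0]=[4, 0, 0, 0]
Event 6: LOCAL 0: VV[0][0]++ -> VV[0]=[5, 0, 0, 0]
Event 7: LOCAL 0: VV[0][0]++ -> VV[0]=[6, 0, 0, 0]
Event 8: SEND 1->3: VV[1][1]++ -> VV[1]=[1, 3, 0, 0], msg_vec=[1, 3, 0, 0]; VV[3]=max(VV[3],msg_vec) then VV[3][3]++ -> VV[3]=[1, 3, 0, 1]
Event 3 stamp: [2, 0, 0, 0]
Event 5 stamp: [4, 0, 0, 0]
[2, 0, 0, 0] <= [4, 0, 0, 0]? True. Equal? False. Happens-before: True

Answer: yes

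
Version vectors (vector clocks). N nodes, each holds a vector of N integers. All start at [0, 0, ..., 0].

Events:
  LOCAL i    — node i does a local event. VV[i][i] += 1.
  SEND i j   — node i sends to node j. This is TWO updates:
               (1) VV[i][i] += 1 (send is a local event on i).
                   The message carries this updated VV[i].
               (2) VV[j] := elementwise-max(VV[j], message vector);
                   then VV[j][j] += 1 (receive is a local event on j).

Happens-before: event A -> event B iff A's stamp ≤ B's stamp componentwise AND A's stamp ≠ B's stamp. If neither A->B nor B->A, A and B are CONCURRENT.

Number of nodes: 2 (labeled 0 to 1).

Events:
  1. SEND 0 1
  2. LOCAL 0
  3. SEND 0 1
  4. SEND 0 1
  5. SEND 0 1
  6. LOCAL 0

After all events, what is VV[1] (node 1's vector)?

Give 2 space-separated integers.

Answer: 5 4

Derivation:
Initial: VV[0]=[0, 0]
Initial: VV[1]=[0, 0]
Event 1: SEND 0->1: VV[0][0]++ -> VV[0]=[1, 0], msg_vec=[1, 0]; VV[1]=max(VV[1],msg_vec) then VV[1][1]++ -> VV[1]=[1, 1]
Event 2: LOCAL 0: VV[0][0]++ -> VV[0]=[2, 0]
Event 3: SEND 0->1: VV[0][0]++ -> VV[0]=[3, 0], msg_vec=[3, 0]; VV[1]=max(VV[1],msg_vec) then VV[1][1]++ -> VV[1]=[3, 2]
Event 4: SEND 0->1: VV[0][0]++ -> VV[0]=[4, 0], msg_vec=[4, 0]; VV[1]=max(VV[1],msg_vec) then VV[1][1]++ -> VV[1]=[4, 3]
Event 5: SEND 0->1: VV[0][0]++ -> VV[0]=[5, 0], msg_vec=[5, 0]; VV[1]=max(VV[1],msg_vec) then VV[1][1]++ -> VV[1]=[5, 4]
Event 6: LOCAL 0: VV[0][0]++ -> VV[0]=[6, 0]
Final vectors: VV[0]=[6, 0]; VV[1]=[5, 4]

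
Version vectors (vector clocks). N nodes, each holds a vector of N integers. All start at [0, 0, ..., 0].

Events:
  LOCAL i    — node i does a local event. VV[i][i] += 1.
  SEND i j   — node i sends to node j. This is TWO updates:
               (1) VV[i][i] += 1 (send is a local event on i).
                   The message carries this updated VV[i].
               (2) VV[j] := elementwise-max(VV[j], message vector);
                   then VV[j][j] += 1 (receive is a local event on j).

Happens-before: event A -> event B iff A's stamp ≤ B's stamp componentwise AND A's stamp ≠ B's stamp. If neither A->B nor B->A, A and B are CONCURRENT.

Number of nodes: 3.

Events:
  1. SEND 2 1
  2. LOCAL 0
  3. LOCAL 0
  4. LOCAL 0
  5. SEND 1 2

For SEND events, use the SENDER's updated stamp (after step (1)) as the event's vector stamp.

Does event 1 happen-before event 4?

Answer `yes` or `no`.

Initial: VV[0]=[0, 0, 0]
Initial: VV[1]=[0, 0, 0]
Initial: VV[2]=[0, 0, 0]
Event 1: SEND 2->1: VV[2][2]++ -> VV[2]=[0, 0, 1], msg_vec=[0, 0, 1]; VV[1]=max(VV[1],msg_vec) then VV[1][1]++ -> VV[1]=[0, 1, 1]
Event 2: LOCAL 0: VV[0][0]++ -> VV[0]=[1, 0, 0]
Event 3: LOCAL 0: VV[0][0]++ -> VV[0]=[2, 0, 0]
Event 4: LOCAL 0: VV[0][0]++ -> VV[0]=[3, 0, 0]
Event 5: SEND 1->2: VV[1][1]++ -> VV[1]=[0, 2, 1], msg_vec=[0, 2, 1]; VV[2]=max(VV[2],msg_vec) then VV[2][2]++ -> VV[2]=[0, 2, 2]
Event 1 stamp: [0, 0, 1]
Event 4 stamp: [3, 0, 0]
[0, 0, 1] <= [3, 0, 0]? False. Equal? False. Happens-before: False

Answer: no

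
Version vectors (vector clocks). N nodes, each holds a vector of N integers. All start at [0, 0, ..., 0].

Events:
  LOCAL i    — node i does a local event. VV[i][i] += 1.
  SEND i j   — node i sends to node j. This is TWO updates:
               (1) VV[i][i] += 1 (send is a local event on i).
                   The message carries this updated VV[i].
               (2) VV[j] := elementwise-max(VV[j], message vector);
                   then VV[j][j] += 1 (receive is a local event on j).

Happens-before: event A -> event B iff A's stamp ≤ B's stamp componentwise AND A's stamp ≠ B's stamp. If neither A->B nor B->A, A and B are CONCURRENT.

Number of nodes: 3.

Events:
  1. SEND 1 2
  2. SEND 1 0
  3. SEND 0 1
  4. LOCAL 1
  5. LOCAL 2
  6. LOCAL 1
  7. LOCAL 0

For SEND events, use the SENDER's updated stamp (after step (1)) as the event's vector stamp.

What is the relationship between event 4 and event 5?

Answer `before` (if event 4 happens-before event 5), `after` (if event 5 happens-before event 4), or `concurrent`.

Answer: concurrent

Derivation:
Initial: VV[0]=[0, 0, 0]
Initial: VV[1]=[0, 0, 0]
Initial: VV[2]=[0, 0, 0]
Event 1: SEND 1->2: VV[1][1]++ -> VV[1]=[0, 1, 0], msg_vec=[0, 1, 0]; VV[2]=max(VV[2],msg_vec) then VV[2][2]++ -> VV[2]=[0, 1, 1]
Event 2: SEND 1->0: VV[1][1]++ -> VV[1]=[0, 2, 0], msg_vec=[0, 2, 0]; VV[0]=max(VV[0],msg_vec) then VV[0][0]++ -> VV[0]=[1, 2, 0]
Event 3: SEND 0->1: VV[0][0]++ -> VV[0]=[2, 2, 0], msg_vec=[2, 2, 0]; VV[1]=max(VV[1],msg_vec) then VV[1][1]++ -> VV[1]=[2, 3, 0]
Event 4: LOCAL 1: VV[1][1]++ -> VV[1]=[2, 4, 0]
Event 5: LOCAL 2: VV[2][2]++ -> VV[2]=[0, 1, 2]
Event 6: LOCAL 1: VV[1][1]++ -> VV[1]=[2, 5, 0]
Event 7: LOCAL 0: VV[0][0]++ -> VV[0]=[3, 2, 0]
Event 4 stamp: [2, 4, 0]
Event 5 stamp: [0, 1, 2]
[2, 4, 0] <= [0, 1, 2]? False
[0, 1, 2] <= [2, 4, 0]? False
Relation: concurrent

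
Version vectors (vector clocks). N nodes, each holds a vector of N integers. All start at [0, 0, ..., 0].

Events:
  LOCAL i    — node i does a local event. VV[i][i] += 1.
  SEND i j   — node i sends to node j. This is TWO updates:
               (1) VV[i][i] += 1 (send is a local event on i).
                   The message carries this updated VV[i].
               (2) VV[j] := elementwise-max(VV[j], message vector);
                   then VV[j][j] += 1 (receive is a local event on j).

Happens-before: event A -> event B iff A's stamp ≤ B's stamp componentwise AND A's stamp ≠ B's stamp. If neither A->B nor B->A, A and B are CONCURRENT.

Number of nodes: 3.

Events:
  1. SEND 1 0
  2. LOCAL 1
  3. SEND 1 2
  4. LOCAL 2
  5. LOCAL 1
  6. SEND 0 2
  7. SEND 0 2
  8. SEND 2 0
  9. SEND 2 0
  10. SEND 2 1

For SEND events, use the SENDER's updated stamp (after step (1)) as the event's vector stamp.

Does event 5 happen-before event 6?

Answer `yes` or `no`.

Initial: VV[0]=[0, 0, 0]
Initial: VV[1]=[0, 0, 0]
Initial: VV[2]=[0, 0, 0]
Event 1: SEND 1->0: VV[1][1]++ -> VV[1]=[0, 1, 0], msg_vec=[0, 1, 0]; VV[0]=max(VV[0],msg_vec) then VV[0][0]++ -> VV[0]=[1, 1, 0]
Event 2: LOCAL 1: VV[1][1]++ -> VV[1]=[0, 2, 0]
Event 3: SEND 1->2: VV[1][1]++ -> VV[1]=[0, 3, 0], msg_vec=[0, 3, 0]; VV[2]=max(VV[2],msg_vec) then VV[2][2]++ -> VV[2]=[0, 3, 1]
Event 4: LOCAL 2: VV[2][2]++ -> VV[2]=[0, 3, 2]
Event 5: LOCAL 1: VV[1][1]++ -> VV[1]=[0, 4, 0]
Event 6: SEND 0->2: VV[0][0]++ -> VV[0]=[2, 1, 0], msg_vec=[2, 1, 0]; VV[2]=max(VV[2],msg_vec) then VV[2][2]++ -> VV[2]=[2, 3, 3]
Event 7: SEND 0->2: VV[0][0]++ -> VV[0]=[3, 1, 0], msg_vec=[3, 1, 0]; VV[2]=max(VV[2],msg_vec) then VV[2][2]++ -> VV[2]=[3, 3, 4]
Event 8: SEND 2->0: VV[2][2]++ -> VV[2]=[3, 3, 5], msg_vec=[3, 3, 5]; VV[0]=max(VV[0],msg_vec) then VV[0][0]++ -> VV[0]=[4, 3, 5]
Event 9: SEND 2->0: VV[2][2]++ -> VV[2]=[3, 3, 6], msg_vec=[3, 3, 6]; VV[0]=max(VV[0],msg_vec) then VV[0][0]++ -> VV[0]=[5, 3, 6]
Event 10: SEND 2->1: VV[2][2]++ -> VV[2]=[3, 3, 7], msg_vec=[3, 3, 7]; VV[1]=max(VV[1],msg_vec) then VV[1][1]++ -> VV[1]=[3, 5, 7]
Event 5 stamp: [0, 4, 0]
Event 6 stamp: [2, 1, 0]
[0, 4, 0] <= [2, 1, 0]? False. Equal? False. Happens-before: False

Answer: no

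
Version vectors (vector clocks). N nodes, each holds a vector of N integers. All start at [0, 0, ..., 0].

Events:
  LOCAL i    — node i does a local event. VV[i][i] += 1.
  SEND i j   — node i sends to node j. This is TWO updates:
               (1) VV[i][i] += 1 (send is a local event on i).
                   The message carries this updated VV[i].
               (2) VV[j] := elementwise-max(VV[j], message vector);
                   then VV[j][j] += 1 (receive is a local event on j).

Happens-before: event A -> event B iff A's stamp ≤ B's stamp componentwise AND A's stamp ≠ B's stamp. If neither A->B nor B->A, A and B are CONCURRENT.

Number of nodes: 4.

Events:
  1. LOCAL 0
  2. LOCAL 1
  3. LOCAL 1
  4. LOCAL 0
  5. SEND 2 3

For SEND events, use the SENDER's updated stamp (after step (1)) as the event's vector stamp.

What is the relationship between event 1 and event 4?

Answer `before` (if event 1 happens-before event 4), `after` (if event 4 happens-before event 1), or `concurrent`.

Answer: before

Derivation:
Initial: VV[0]=[0, 0, 0, 0]
Initial: VV[1]=[0, 0, 0, 0]
Initial: VV[2]=[0, 0, 0, 0]
Initial: VV[3]=[0, 0, 0, 0]
Event 1: LOCAL 0: VV[0][0]++ -> VV[0]=[1, 0, 0, 0]
Event 2: LOCAL 1: VV[1][1]++ -> VV[1]=[0, 1, 0, 0]
Event 3: LOCAL 1: VV[1][1]++ -> VV[1]=[0, 2, 0, 0]
Event 4: LOCAL 0: VV[0][0]++ -> VV[0]=[2, 0, 0, 0]
Event 5: SEND 2->3: VV[2][2]++ -> VV[2]=[0, 0, 1, 0], msg_vec=[0, 0, 1, 0]; VV[3]=max(VV[3],msg_vec) then VV[3][3]++ -> VV[3]=[0, 0, 1, 1]
Event 1 stamp: [1, 0, 0, 0]
Event 4 stamp: [2, 0, 0, 0]
[1, 0, 0, 0] <= [2, 0, 0, 0]? True
[2, 0, 0, 0] <= [1, 0, 0, 0]? False
Relation: before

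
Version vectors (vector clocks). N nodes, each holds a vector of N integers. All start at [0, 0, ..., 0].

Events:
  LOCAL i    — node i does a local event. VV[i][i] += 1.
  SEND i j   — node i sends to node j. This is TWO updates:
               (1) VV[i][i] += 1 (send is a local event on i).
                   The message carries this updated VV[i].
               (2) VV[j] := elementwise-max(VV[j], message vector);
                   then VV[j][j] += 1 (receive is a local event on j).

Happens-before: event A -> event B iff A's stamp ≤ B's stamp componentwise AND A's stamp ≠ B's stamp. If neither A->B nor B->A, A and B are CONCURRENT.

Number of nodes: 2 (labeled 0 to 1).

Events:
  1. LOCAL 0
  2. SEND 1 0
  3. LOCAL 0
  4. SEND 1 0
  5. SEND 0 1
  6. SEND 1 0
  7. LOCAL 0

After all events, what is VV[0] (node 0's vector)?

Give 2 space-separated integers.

Initial: VV[0]=[0, 0]
Initial: VV[1]=[0, 0]
Event 1: LOCAL 0: VV[0][0]++ -> VV[0]=[1, 0]
Event 2: SEND 1->0: VV[1][1]++ -> VV[1]=[0, 1], msg_vec=[0, 1]; VV[0]=max(VV[0],msg_vec) then VV[0][0]++ -> VV[0]=[2, 1]
Event 3: LOCAL 0: VV[0][0]++ -> VV[0]=[3, 1]
Event 4: SEND 1->0: VV[1][1]++ -> VV[1]=[0, 2], msg_vec=[0, 2]; VV[0]=max(VV[0],msg_vec) then VV[0][0]++ -> VV[0]=[4, 2]
Event 5: SEND 0->1: VV[0][0]++ -> VV[0]=[5, 2], msg_vec=[5, 2]; VV[1]=max(VV[1],msg_vec) then VV[1][1]++ -> VV[1]=[5, 3]
Event 6: SEND 1->0: VV[1][1]++ -> VV[1]=[5, 4], msg_vec=[5, 4]; VV[0]=max(VV[0],msg_vec) then VV[0][0]++ -> VV[0]=[6, 4]
Event 7: LOCAL 0: VV[0][0]++ -> VV[0]=[7, 4]
Final vectors: VV[0]=[7, 4]; VV[1]=[5, 4]

Answer: 7 4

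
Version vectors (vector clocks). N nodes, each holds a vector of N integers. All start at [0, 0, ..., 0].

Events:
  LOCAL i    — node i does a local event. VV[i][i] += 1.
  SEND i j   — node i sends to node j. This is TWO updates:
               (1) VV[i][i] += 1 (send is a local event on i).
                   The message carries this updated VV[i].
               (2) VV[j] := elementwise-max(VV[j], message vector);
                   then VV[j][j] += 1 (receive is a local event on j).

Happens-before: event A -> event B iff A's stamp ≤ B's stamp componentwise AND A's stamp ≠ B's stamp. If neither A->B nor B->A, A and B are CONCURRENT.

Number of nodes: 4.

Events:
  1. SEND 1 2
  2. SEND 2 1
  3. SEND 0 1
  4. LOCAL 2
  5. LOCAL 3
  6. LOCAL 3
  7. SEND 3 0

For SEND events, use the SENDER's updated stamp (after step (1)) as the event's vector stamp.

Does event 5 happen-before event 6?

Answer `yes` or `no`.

Initial: VV[0]=[0, 0, 0, 0]
Initial: VV[1]=[0, 0, 0, 0]
Initial: VV[2]=[0, 0, 0, 0]
Initial: VV[3]=[0, 0, 0, 0]
Event 1: SEND 1->2: VV[1][1]++ -> VV[1]=[0, 1, 0, 0], msg_vec=[0, 1, 0, 0]; VV[2]=max(VV[2],msg_vec) then VV[2][2]++ -> VV[2]=[0, 1, 1, 0]
Event 2: SEND 2->1: VV[2][2]++ -> VV[2]=[0, 1, 2, 0], msg_vec=[0, 1, 2, 0]; VV[1]=max(VV[1],msg_vec) then VV[1][1]++ -> VV[1]=[0, 2, 2, 0]
Event 3: SEND 0->1: VV[0][0]++ -> VV[0]=[1, 0, 0, 0], msg_vec=[1, 0, 0, 0]; VV[1]=max(VV[1],msg_vec) then VV[1][1]++ -> VV[1]=[1, 3, 2, 0]
Event 4: LOCAL 2: VV[2][2]++ -> VV[2]=[0, 1, 3, 0]
Event 5: LOCAL 3: VV[3][3]++ -> VV[3]=[0, 0, 0, 1]
Event 6: LOCAL 3: VV[3][3]++ -> VV[3]=[0, 0, 0, 2]
Event 7: SEND 3->0: VV[3][3]++ -> VV[3]=[0, 0, 0, 3], msg_vec=[0, 0, 0, 3]; VV[0]=max(VV[0],msg_vec) then VV[0][0]++ -> VV[0]=[2, 0, 0, 3]
Event 5 stamp: [0, 0, 0, 1]
Event 6 stamp: [0, 0, 0, 2]
[0, 0, 0, 1] <= [0, 0, 0, 2]? True. Equal? False. Happens-before: True

Answer: yes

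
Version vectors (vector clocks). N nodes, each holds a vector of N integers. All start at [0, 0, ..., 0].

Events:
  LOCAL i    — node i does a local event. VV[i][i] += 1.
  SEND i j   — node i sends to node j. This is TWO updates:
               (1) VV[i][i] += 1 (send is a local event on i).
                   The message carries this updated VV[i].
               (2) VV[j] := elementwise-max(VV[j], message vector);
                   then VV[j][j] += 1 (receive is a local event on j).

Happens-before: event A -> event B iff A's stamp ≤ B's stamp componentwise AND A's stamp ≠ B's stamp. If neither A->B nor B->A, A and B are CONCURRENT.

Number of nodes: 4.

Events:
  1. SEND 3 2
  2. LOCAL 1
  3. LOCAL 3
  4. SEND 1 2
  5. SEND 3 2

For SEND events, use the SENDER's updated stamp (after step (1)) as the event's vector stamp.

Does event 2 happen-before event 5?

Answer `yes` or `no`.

Answer: no

Derivation:
Initial: VV[0]=[0, 0, 0, 0]
Initial: VV[1]=[0, 0, 0, 0]
Initial: VV[2]=[0, 0, 0, 0]
Initial: VV[3]=[0, 0, 0, 0]
Event 1: SEND 3->2: VV[3][3]++ -> VV[3]=[0, 0, 0, 1], msg_vec=[0, 0, 0, 1]; VV[2]=max(VV[2],msg_vec) then VV[2][2]++ -> VV[2]=[0, 0, 1, 1]
Event 2: LOCAL 1: VV[1][1]++ -> VV[1]=[0, 1, 0, 0]
Event 3: LOCAL 3: VV[3][3]++ -> VV[3]=[0, 0, 0, 2]
Event 4: SEND 1->2: VV[1][1]++ -> VV[1]=[0, 2, 0, 0], msg_vec=[0, 2, 0, 0]; VV[2]=max(VV[2],msg_vec) then VV[2][2]++ -> VV[2]=[0, 2, 2, 1]
Event 5: SEND 3->2: VV[3][3]++ -> VV[3]=[0, 0, 0, 3], msg_vec=[0, 0, 0, 3]; VV[2]=max(VV[2],msg_vec) then VV[2][2]++ -> VV[2]=[0, 2, 3, 3]
Event 2 stamp: [0, 1, 0, 0]
Event 5 stamp: [0, 0, 0, 3]
[0, 1, 0, 0] <= [0, 0, 0, 3]? False. Equal? False. Happens-before: False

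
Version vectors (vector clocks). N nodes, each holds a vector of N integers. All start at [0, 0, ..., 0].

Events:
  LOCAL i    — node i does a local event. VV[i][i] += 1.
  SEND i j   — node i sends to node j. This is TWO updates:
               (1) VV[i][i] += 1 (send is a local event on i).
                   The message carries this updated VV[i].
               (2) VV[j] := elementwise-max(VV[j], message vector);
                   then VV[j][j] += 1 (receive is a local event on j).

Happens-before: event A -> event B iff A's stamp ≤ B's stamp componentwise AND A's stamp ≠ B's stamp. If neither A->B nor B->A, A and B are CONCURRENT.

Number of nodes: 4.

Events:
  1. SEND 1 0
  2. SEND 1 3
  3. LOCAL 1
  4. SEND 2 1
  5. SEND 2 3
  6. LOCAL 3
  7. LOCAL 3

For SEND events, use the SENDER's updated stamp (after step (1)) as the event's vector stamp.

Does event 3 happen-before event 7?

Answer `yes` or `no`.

Answer: no

Derivation:
Initial: VV[0]=[0, 0, 0, 0]
Initial: VV[1]=[0, 0, 0, 0]
Initial: VV[2]=[0, 0, 0, 0]
Initial: VV[3]=[0, 0, 0, 0]
Event 1: SEND 1->0: VV[1][1]++ -> VV[1]=[0, 1, 0, 0], msg_vec=[0, 1, 0, 0]; VV[0]=max(VV[0],msg_vec) then VV[0][0]++ -> VV[0]=[1, 1, 0, 0]
Event 2: SEND 1->3: VV[1][1]++ -> VV[1]=[0, 2, 0, 0], msg_vec=[0, 2, 0, 0]; VV[3]=max(VV[3],msg_vec) then VV[3][3]++ -> VV[3]=[0, 2, 0, 1]
Event 3: LOCAL 1: VV[1][1]++ -> VV[1]=[0, 3, 0, 0]
Event 4: SEND 2->1: VV[2][2]++ -> VV[2]=[0, 0, 1, 0], msg_vec=[0, 0, 1, 0]; VV[1]=max(VV[1],msg_vec) then VV[1][1]++ -> VV[1]=[0, 4, 1, 0]
Event 5: SEND 2->3: VV[2][2]++ -> VV[2]=[0, 0, 2, 0], msg_vec=[0, 0, 2, 0]; VV[3]=max(VV[3],msg_vec) then VV[3][3]++ -> VV[3]=[0, 2, 2, 2]
Event 6: LOCAL 3: VV[3][3]++ -> VV[3]=[0, 2, 2, 3]
Event 7: LOCAL 3: VV[3][3]++ -> VV[3]=[0, 2, 2, 4]
Event 3 stamp: [0, 3, 0, 0]
Event 7 stamp: [0, 2, 2, 4]
[0, 3, 0, 0] <= [0, 2, 2, 4]? False. Equal? False. Happens-before: False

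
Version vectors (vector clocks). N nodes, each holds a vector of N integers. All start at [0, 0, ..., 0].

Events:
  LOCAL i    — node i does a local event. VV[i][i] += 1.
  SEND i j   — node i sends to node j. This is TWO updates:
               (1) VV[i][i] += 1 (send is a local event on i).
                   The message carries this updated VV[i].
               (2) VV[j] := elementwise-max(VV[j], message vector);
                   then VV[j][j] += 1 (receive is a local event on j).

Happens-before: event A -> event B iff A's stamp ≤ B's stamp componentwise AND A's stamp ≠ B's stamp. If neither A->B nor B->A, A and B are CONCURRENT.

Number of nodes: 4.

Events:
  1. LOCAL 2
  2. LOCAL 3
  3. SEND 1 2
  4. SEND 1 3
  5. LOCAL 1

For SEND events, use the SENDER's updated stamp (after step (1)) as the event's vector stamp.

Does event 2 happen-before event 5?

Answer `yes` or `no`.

Answer: no

Derivation:
Initial: VV[0]=[0, 0, 0, 0]
Initial: VV[1]=[0, 0, 0, 0]
Initial: VV[2]=[0, 0, 0, 0]
Initial: VV[3]=[0, 0, 0, 0]
Event 1: LOCAL 2: VV[2][2]++ -> VV[2]=[0, 0, 1, 0]
Event 2: LOCAL 3: VV[3][3]++ -> VV[3]=[0, 0, 0, 1]
Event 3: SEND 1->2: VV[1][1]++ -> VV[1]=[0, 1, 0, 0], msg_vec=[0, 1, 0, 0]; VV[2]=max(VV[2],msg_vec) then VV[2][2]++ -> VV[2]=[0, 1, 2, 0]
Event 4: SEND 1->3: VV[1][1]++ -> VV[1]=[0, 2, 0, 0], msg_vec=[0, 2, 0, 0]; VV[3]=max(VV[3],msg_vec) then VV[3][3]++ -> VV[3]=[0, 2, 0, 2]
Event 5: LOCAL 1: VV[1][1]++ -> VV[1]=[0, 3, 0, 0]
Event 2 stamp: [0, 0, 0, 1]
Event 5 stamp: [0, 3, 0, 0]
[0, 0, 0, 1] <= [0, 3, 0, 0]? False. Equal? False. Happens-before: False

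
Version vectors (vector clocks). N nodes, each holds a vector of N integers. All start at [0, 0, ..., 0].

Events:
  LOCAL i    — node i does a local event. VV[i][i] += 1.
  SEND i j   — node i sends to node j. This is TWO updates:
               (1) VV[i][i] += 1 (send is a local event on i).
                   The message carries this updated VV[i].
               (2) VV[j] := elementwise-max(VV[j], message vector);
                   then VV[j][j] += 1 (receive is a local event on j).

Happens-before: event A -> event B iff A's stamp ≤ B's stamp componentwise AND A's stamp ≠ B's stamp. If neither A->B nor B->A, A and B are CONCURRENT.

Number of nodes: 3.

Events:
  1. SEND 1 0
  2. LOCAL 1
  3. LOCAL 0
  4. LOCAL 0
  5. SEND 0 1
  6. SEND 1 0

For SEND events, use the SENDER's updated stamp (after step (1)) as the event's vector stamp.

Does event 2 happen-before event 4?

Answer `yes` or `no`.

Answer: no

Derivation:
Initial: VV[0]=[0, 0, 0]
Initial: VV[1]=[0, 0, 0]
Initial: VV[2]=[0, 0, 0]
Event 1: SEND 1->0: VV[1][1]++ -> VV[1]=[0, 1, 0], msg_vec=[0, 1, 0]; VV[0]=max(VV[0],msg_vec) then VV[0][0]++ -> VV[0]=[1, 1, 0]
Event 2: LOCAL 1: VV[1][1]++ -> VV[1]=[0, 2, 0]
Event 3: LOCAL 0: VV[0][0]++ -> VV[0]=[2, 1, 0]
Event 4: LOCAL 0: VV[0][0]++ -> VV[0]=[3, 1, 0]
Event 5: SEND 0->1: VV[0][0]++ -> VV[0]=[4, 1, 0], msg_vec=[4, 1, 0]; VV[1]=max(VV[1],msg_vec) then VV[1][1]++ -> VV[1]=[4, 3, 0]
Event 6: SEND 1->0: VV[1][1]++ -> VV[1]=[4, 4, 0], msg_vec=[4, 4, 0]; VV[0]=max(VV[0],msg_vec) then VV[0][0]++ -> VV[0]=[5, 4, 0]
Event 2 stamp: [0, 2, 0]
Event 4 stamp: [3, 1, 0]
[0, 2, 0] <= [3, 1, 0]? False. Equal? False. Happens-before: False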